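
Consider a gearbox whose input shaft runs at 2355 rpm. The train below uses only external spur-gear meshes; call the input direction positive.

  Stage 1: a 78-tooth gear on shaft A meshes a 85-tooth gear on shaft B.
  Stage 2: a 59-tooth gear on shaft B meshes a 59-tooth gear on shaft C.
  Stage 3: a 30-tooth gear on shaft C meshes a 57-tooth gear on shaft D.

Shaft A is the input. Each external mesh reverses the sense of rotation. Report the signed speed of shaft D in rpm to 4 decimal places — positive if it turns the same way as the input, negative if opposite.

-1137.3994 rpm (opposite to input, |ω| = 1137.3994 rpm)

Stage 1 [78T→85T]: ω = 2355.0000×78/85 = 2161.0588 rpm, dir flips to −; running = −2161.0588
Stage 2 [59T→59T]: ω = 2161.0588×59/59 = 2161.0588 rpm, dir flips to +; running = +2161.0588
Stage 3 [30T→57T]: ω = 2161.0588×30/57 = 1137.3994 rpm, dir flips to −; running = −1137.3994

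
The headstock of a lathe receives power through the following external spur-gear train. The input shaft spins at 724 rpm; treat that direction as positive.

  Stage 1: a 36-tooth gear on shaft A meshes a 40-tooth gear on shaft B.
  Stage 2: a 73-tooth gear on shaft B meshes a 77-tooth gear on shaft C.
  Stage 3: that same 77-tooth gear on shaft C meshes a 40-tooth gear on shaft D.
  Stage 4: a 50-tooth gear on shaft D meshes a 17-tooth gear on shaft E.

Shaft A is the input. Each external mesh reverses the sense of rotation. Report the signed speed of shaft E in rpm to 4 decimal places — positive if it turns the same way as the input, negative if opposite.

Stage 1 [36T→40T]: ω = 724.0000×36/40 = 651.6000 rpm, dir flips to −; running = −651.6000
Stage 2 [73T→77T]: ω = 651.6000×73/77 = 617.7506 rpm, dir flips to +; running = +617.7506
Stage 3 [77T→40T]: ω = 617.7506×77/40 = 1189.1700 rpm, dir flips to −; running = −1189.1700
Stage 4 [50T→17T]: ω = 1189.1700×50/17 = 3497.5588 rpm, dir flips to +; running = +3497.5588

+3497.5588 rpm (same as input, |ω| = 3497.5588 rpm)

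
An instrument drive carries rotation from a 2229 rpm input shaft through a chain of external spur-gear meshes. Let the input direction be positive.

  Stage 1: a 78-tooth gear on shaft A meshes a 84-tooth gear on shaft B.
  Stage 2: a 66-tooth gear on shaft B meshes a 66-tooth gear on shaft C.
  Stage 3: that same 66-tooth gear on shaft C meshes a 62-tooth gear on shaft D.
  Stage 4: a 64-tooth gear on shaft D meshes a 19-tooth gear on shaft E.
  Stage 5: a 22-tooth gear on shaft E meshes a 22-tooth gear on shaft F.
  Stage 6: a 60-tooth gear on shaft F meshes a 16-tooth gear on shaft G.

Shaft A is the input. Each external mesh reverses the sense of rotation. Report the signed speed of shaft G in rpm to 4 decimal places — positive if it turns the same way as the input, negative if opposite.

Stage 1 [78T→84T]: ω = 2229.0000×78/84 = 2069.7857 rpm, dir flips to −; running = −2069.7857
Stage 2 [66T→66T]: ω = 2069.7857×66/66 = 2069.7857 rpm, dir flips to +; running = +2069.7857
Stage 3 [66T→62T]: ω = 2069.7857×66/62 = 2203.3203 rpm, dir flips to −; running = −2203.3203
Stage 4 [64T→19T]: ω = 2203.3203×64/19 = 7421.7104 rpm, dir flips to +; running = +7421.7104
Stage 5 [22T→22T]: ω = 7421.7104×22/22 = 7421.7104 rpm, dir flips to −; running = −7421.7104
Stage 6 [60T→16T]: ω = 7421.7104×60/16 = 27831.4140 rpm, dir flips to +; running = +27831.4140

+27831.4140 rpm (same as input, |ω| = 27831.4140 rpm)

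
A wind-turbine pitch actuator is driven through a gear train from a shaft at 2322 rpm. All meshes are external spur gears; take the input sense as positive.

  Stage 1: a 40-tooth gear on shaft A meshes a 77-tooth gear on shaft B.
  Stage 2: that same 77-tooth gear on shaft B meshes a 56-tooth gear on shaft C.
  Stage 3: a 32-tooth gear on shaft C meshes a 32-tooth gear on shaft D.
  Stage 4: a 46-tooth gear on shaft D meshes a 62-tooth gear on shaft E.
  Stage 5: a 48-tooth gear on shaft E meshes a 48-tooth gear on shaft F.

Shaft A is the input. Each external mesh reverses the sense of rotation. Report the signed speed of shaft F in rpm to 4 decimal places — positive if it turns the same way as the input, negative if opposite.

-1230.5530 rpm (opposite to input, |ω| = 1230.5530 rpm)

Stage 1 [40T→77T]: ω = 2322.0000×40/77 = 1206.2338 rpm, dir flips to −; running = −1206.2338
Stage 2 [77T→56T]: ω = 1206.2338×77/56 = 1658.5714 rpm, dir flips to +; running = +1658.5714
Stage 3 [32T→32T]: ω = 1658.5714×32/32 = 1658.5714 rpm, dir flips to −; running = −1658.5714
Stage 4 [46T→62T]: ω = 1658.5714×46/62 = 1230.5530 rpm, dir flips to +; running = +1230.5530
Stage 5 [48T→48T]: ω = 1230.5530×48/48 = 1230.5530 rpm, dir flips to −; running = −1230.5530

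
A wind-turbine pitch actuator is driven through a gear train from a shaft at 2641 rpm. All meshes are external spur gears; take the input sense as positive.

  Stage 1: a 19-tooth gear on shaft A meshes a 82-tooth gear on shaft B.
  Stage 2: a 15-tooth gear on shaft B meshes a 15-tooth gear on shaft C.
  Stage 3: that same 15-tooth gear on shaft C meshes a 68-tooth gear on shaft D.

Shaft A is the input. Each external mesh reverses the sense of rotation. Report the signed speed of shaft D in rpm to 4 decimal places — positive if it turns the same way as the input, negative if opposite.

-134.9865 rpm (opposite to input, |ω| = 134.9865 rpm)

Stage 1 [19T→82T]: ω = 2641.0000×19/82 = 611.9390 rpm, dir flips to −; running = −611.9390
Stage 2 [15T→15T]: ω = 611.9390×15/15 = 611.9390 rpm, dir flips to +; running = +611.9390
Stage 3 [15T→68T]: ω = 611.9390×15/68 = 134.9865 rpm, dir flips to −; running = −134.9865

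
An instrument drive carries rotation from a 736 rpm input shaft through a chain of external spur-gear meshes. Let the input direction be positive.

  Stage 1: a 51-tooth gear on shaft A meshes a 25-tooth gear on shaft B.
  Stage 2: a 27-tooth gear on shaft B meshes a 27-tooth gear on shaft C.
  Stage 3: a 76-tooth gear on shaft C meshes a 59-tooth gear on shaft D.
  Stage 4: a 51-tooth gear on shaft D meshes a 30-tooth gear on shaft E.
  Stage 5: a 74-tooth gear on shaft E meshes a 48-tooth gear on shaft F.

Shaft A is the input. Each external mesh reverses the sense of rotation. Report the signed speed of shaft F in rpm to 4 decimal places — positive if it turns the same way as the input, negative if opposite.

Stage 1 [51T→25T]: ω = 736.0000×51/25 = 1501.4400 rpm, dir flips to −; running = −1501.4400
Stage 2 [27T→27T]: ω = 1501.4400×27/27 = 1501.4400 rpm, dir flips to +; running = +1501.4400
Stage 3 [76T→59T]: ω = 1501.4400×76/59 = 1934.0583 rpm, dir flips to −; running = −1934.0583
Stage 4 [51T→30T]: ω = 1934.0583×51/30 = 3287.8991 rpm, dir flips to +; running = +3287.8991
Stage 5 [74T→48T]: ω = 3287.8991×74/48 = 5068.8445 rpm, dir flips to −; running = −5068.8445

-5068.8445 rpm (opposite to input, |ω| = 5068.8445 rpm)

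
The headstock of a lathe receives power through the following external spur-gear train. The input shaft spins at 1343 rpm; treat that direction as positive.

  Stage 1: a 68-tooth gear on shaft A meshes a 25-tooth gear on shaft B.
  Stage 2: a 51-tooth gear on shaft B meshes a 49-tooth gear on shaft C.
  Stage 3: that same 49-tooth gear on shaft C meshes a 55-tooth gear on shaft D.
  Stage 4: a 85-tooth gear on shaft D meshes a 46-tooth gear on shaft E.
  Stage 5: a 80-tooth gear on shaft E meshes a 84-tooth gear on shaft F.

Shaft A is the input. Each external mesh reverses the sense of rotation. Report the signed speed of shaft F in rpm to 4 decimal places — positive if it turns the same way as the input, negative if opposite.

-5961.0697 rpm (opposite to input, |ω| = 5961.0697 rpm)

Stage 1 [68T→25T]: ω = 1343.0000×68/25 = 3652.9600 rpm, dir flips to −; running = −3652.9600
Stage 2 [51T→49T]: ω = 3652.9600×51/49 = 3802.0604 rpm, dir flips to +; running = +3802.0604
Stage 3 [49T→55T]: ω = 3802.0604×49/55 = 3387.2902 rpm, dir flips to −; running = −3387.2902
Stage 4 [85T→46T]: ω = 3387.2902×85/46 = 6259.1232 rpm, dir flips to +; running = +6259.1232
Stage 5 [80T→84T]: ω = 6259.1232×80/84 = 5961.0697 rpm, dir flips to −; running = −5961.0697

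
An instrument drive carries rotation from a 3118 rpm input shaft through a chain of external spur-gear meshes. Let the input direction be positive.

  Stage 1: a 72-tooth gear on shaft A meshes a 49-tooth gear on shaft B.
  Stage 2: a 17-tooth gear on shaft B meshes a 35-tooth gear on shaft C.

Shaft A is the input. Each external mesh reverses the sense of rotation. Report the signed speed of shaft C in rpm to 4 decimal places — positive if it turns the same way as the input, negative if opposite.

Stage 1 [72T→49T]: ω = 3118.0000×72/49 = 4581.5510 rpm, dir flips to −; running = −4581.5510
Stage 2 [17T→35T]: ω = 4581.5510×17/35 = 2225.3248 rpm, dir flips to +; running = +2225.3248

+2225.3248 rpm (same as input, |ω| = 2225.3248 rpm)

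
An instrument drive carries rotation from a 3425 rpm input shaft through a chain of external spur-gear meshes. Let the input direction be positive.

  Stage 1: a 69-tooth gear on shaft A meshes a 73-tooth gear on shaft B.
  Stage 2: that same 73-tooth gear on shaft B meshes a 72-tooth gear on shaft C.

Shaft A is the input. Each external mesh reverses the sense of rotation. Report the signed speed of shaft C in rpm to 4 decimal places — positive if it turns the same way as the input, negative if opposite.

+3282.2917 rpm (same as input, |ω| = 3282.2917 rpm)

Stage 1 [69T→73T]: ω = 3425.0000×69/73 = 3237.3288 rpm, dir flips to −; running = −3237.3288
Stage 2 [73T→72T]: ω = 3237.3288×73/72 = 3282.2917 rpm, dir flips to +; running = +3282.2917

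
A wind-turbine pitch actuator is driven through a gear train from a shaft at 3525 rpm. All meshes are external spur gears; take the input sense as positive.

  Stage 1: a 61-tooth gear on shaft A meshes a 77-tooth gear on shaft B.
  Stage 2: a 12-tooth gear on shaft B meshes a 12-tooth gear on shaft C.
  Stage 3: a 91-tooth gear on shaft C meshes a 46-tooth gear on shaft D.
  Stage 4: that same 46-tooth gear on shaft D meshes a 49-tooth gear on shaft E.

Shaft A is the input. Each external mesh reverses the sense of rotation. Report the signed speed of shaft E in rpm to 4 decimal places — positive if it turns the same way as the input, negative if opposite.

Stage 1 [61T→77T]: ω = 3525.0000×61/77 = 2792.5325 rpm, dir flips to −; running = −2792.5325
Stage 2 [12T→12T]: ω = 2792.5325×12/12 = 2792.5325 rpm, dir flips to +; running = +2792.5325
Stage 3 [91T→46T]: ω = 2792.5325×91/46 = 5524.3577 rpm, dir flips to −; running = −5524.3577
Stage 4 [46T→49T]: ω = 5524.3577×46/49 = 5186.1317 rpm, dir flips to +; running = +5186.1317

+5186.1317 rpm (same as input, |ω| = 5186.1317 rpm)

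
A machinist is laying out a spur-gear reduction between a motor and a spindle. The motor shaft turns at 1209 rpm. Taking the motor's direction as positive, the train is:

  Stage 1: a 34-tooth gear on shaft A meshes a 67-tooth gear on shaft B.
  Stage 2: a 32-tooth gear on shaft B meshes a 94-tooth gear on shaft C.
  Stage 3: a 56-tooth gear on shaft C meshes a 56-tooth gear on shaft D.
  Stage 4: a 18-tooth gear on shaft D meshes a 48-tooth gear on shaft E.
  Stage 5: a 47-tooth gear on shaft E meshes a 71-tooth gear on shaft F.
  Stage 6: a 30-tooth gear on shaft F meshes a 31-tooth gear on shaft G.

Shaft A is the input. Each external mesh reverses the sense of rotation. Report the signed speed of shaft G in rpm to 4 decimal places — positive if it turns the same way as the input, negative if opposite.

Stage 1 [34T→67T]: ω = 1209.0000×34/67 = 613.5224 rpm, dir flips to −; running = −613.5224
Stage 2 [32T→94T]: ω = 613.5224×32/94 = 208.8587 rpm, dir flips to +; running = +208.8587
Stage 3 [56T→56T]: ω = 208.8587×56/56 = 208.8587 rpm, dir flips to −; running = −208.8587
Stage 4 [18T→48T]: ω = 208.8587×18/48 = 78.3220 rpm, dir flips to +; running = +78.3220
Stage 5 [47T→71T]: ω = 78.3220×47/71 = 51.8470 rpm, dir flips to −; running = −51.8470
Stage 6 [30T→31T]: ω = 51.8470×30/31 = 50.1745 rpm, dir flips to +; running = +50.1745

+50.1745 rpm (same as input, |ω| = 50.1745 rpm)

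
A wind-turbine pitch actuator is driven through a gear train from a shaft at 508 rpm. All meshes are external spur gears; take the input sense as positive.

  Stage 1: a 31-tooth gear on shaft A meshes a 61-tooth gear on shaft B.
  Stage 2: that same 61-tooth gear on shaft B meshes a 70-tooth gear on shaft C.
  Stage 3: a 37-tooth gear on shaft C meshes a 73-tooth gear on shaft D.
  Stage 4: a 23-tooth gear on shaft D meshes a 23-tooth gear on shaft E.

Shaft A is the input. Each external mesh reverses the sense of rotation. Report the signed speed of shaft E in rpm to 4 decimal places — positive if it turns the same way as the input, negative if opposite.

Stage 1 [31T→61T]: ω = 508.0000×31/61 = 258.1639 rpm, dir flips to −; running = −258.1639
Stage 2 [61T→70T]: ω = 258.1639×61/70 = 224.9714 rpm, dir flips to +; running = +224.9714
Stage 3 [37T→73T]: ω = 224.9714×37/73 = 114.0266 rpm, dir flips to −; running = −114.0266
Stage 4 [23T→23T]: ω = 114.0266×23/23 = 114.0266 rpm, dir flips to +; running = +114.0266

+114.0266 rpm (same as input, |ω| = 114.0266 rpm)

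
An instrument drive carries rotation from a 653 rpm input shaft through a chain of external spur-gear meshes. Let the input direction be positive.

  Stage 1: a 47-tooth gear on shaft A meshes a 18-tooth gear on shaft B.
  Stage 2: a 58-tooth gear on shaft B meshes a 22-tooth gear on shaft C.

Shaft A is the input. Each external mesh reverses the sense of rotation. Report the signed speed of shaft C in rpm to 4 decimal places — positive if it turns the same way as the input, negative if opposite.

+4495.1465 rpm (same as input, |ω| = 4495.1465 rpm)

Stage 1 [47T→18T]: ω = 653.0000×47/18 = 1705.0556 rpm, dir flips to −; running = −1705.0556
Stage 2 [58T→22T]: ω = 1705.0556×58/22 = 4495.1465 rpm, dir flips to +; running = +4495.1465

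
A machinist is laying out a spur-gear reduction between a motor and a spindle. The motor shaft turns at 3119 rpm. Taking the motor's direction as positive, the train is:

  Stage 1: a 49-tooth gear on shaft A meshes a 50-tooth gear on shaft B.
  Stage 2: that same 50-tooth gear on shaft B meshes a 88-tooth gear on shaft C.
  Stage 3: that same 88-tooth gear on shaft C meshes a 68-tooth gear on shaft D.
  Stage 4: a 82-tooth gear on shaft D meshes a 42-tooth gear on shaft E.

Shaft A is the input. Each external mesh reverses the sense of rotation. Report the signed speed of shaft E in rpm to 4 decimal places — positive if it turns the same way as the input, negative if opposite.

Stage 1 [49T→50T]: ω = 3119.0000×49/50 = 3056.6200 rpm, dir flips to −; running = −3056.6200
Stage 2 [50T→88T]: ω = 3056.6200×50/88 = 1736.7159 rpm, dir flips to +; running = +1736.7159
Stage 3 [88T→68T]: ω = 1736.7159×88/68 = 2247.5147 rpm, dir flips to −; running = −2247.5147
Stage 4 [82T→42T]: ω = 2247.5147×82/42 = 4388.0049 rpm, dir flips to +; running = +4388.0049

+4388.0049 rpm (same as input, |ω| = 4388.0049 rpm)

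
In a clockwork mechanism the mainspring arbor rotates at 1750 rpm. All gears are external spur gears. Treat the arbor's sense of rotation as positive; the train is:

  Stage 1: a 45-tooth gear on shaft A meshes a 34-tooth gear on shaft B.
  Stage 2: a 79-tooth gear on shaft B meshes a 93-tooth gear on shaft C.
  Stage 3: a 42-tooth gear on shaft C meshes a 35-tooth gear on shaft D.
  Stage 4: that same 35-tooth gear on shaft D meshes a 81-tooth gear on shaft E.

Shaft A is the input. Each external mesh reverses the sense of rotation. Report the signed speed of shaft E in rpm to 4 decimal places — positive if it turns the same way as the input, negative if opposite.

+1020.1876 rpm (same as input, |ω| = 1020.1876 rpm)

Stage 1 [45T→34T]: ω = 1750.0000×45/34 = 2316.1765 rpm, dir flips to −; running = −2316.1765
Stage 2 [79T→93T]: ω = 2316.1765×79/93 = 1967.5047 rpm, dir flips to +; running = +1967.5047
Stage 3 [42T→35T]: ω = 1967.5047×42/35 = 2361.0057 rpm, dir flips to −; running = −2361.0057
Stage 4 [35T→81T]: ω = 2361.0057×35/81 = 1020.1876 rpm, dir flips to +; running = +1020.1876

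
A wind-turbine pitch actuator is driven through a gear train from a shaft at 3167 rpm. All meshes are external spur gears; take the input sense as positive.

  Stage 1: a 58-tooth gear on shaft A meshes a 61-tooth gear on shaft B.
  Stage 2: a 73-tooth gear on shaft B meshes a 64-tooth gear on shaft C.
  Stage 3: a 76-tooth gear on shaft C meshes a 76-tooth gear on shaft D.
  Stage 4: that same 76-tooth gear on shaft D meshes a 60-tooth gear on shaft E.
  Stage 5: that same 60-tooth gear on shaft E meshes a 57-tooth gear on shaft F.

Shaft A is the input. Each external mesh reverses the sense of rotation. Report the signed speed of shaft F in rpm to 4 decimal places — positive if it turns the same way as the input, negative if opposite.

Stage 1 [58T→61T]: ω = 3167.0000×58/61 = 3011.2459 rpm, dir flips to −; running = −3011.2459
Stage 2 [73T→64T]: ω = 3011.2459×73/64 = 3434.7024 rpm, dir flips to +; running = +3434.7024
Stage 3 [76T→76T]: ω = 3434.7024×76/76 = 3434.7024 rpm, dir flips to −; running = −3434.7024
Stage 4 [76T→60T]: ω = 3434.7024×76/60 = 4350.6230 rpm, dir flips to +; running = +4350.6230
Stage 5 [60T→57T]: ω = 4350.6230×60/57 = 4579.6031 rpm, dir flips to −; running = −4579.6031

-4579.6031 rpm (opposite to input, |ω| = 4579.6031 rpm)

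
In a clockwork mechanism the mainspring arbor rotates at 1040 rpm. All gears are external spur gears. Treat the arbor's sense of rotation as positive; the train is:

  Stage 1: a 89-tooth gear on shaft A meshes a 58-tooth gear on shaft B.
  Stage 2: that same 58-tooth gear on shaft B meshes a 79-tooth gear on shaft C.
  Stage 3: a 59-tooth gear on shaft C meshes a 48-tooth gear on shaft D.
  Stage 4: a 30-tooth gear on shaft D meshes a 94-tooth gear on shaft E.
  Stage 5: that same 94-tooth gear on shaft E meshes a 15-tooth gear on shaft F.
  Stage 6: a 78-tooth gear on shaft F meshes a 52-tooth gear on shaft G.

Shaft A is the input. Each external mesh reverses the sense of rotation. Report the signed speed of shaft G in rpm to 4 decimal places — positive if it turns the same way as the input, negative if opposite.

+4320.4430 rpm (same as input, |ω| = 4320.4430 rpm)

Stage 1 [89T→58T]: ω = 1040.0000×89/58 = 1595.8621 rpm, dir flips to −; running = −1595.8621
Stage 2 [58T→79T]: ω = 1595.8621×58/79 = 1171.6456 rpm, dir flips to +; running = +1171.6456
Stage 3 [59T→48T]: ω = 1171.6456×59/48 = 1440.1477 rpm, dir flips to −; running = −1440.1477
Stage 4 [30T→94T]: ω = 1440.1477×30/94 = 459.6216 rpm, dir flips to +; running = +459.6216
Stage 5 [94T→15T]: ω = 459.6216×94/15 = 2880.2954 rpm, dir flips to −; running = −2880.2954
Stage 6 [78T→52T]: ω = 2880.2954×78/52 = 4320.4430 rpm, dir flips to +; running = +4320.4430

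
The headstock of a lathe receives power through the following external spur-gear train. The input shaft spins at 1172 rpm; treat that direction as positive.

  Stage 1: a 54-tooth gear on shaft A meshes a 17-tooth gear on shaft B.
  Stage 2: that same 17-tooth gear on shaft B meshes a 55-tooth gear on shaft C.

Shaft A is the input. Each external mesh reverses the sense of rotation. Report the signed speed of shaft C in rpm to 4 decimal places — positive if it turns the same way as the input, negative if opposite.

+1150.6909 rpm (same as input, |ω| = 1150.6909 rpm)

Stage 1 [54T→17T]: ω = 1172.0000×54/17 = 3722.8235 rpm, dir flips to −; running = −3722.8235
Stage 2 [17T→55T]: ω = 3722.8235×17/55 = 1150.6909 rpm, dir flips to +; running = +1150.6909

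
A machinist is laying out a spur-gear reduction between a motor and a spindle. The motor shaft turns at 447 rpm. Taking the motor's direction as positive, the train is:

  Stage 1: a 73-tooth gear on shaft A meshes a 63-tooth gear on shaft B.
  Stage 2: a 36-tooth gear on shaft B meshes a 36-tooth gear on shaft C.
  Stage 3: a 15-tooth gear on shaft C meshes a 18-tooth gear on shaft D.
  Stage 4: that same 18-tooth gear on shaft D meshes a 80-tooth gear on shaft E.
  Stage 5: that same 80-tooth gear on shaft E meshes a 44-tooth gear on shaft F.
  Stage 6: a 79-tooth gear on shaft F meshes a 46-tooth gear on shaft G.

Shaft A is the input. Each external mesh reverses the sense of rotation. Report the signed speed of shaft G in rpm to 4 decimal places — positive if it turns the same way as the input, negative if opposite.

Stage 1 [73T→63T]: ω = 447.0000×73/63 = 517.9524 rpm, dir flips to −; running = −517.9524
Stage 2 [36T→36T]: ω = 517.9524×36/36 = 517.9524 rpm, dir flips to +; running = +517.9524
Stage 3 [15T→18T]: ω = 517.9524×15/18 = 431.6270 rpm, dir flips to −; running = −431.6270
Stage 4 [18T→80T]: ω = 431.6270×18/80 = 97.1161 rpm, dir flips to +; running = +97.1161
Stage 5 [80T→44T]: ω = 97.1161×80/44 = 176.5747 rpm, dir flips to −; running = −176.5747
Stage 6 [79T→46T]: ω = 176.5747×79/46 = 303.2478 rpm, dir flips to +; running = +303.2478

+303.2478 rpm (same as input, |ω| = 303.2478 rpm)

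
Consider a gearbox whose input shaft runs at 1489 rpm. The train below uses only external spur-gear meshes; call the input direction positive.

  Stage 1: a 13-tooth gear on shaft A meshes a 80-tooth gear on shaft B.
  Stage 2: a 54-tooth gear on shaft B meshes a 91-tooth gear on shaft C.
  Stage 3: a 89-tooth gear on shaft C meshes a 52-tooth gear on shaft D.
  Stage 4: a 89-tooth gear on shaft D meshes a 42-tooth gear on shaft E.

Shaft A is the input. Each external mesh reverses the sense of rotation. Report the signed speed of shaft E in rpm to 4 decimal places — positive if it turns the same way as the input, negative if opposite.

Stage 1 [13T→80T]: ω = 1489.0000×13/80 = 241.9625 rpm, dir flips to −; running = −241.9625
Stage 2 [54T→91T]: ω = 241.9625×54/91 = 143.5821 rpm, dir flips to +; running = +143.5821
Stage 3 [89T→52T]: ω = 143.5821×89/52 = 245.7464 rpm, dir flips to −; running = −245.7464
Stage 4 [89T→42T]: ω = 245.7464×89/42 = 520.7482 rpm, dir flips to +; running = +520.7482

+520.7482 rpm (same as input, |ω| = 520.7482 rpm)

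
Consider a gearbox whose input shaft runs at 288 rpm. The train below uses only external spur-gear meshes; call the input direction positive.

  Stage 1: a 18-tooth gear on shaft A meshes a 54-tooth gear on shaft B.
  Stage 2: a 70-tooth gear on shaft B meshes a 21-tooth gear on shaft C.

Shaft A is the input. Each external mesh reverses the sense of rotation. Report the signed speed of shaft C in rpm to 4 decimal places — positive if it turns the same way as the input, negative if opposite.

+320.0000 rpm (same as input, |ω| = 320.0000 rpm)

Stage 1 [18T→54T]: ω = 288.0000×18/54 = 96.0000 rpm, dir flips to −; running = −96.0000
Stage 2 [70T→21T]: ω = 96.0000×70/21 = 320.0000 rpm, dir flips to +; running = +320.0000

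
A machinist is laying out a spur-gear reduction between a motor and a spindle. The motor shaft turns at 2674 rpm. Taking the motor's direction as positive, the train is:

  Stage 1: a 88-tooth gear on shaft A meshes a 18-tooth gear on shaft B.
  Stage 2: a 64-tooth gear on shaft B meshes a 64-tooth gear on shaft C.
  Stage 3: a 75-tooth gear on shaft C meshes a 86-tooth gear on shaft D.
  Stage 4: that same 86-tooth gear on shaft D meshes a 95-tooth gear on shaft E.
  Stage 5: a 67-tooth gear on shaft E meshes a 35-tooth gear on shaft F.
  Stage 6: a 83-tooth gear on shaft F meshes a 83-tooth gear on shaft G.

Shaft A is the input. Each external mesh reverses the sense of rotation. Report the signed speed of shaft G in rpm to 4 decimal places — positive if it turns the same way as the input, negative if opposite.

+19756.7719 rpm (same as input, |ω| = 19756.7719 rpm)

Stage 1 [88T→18T]: ω = 2674.0000×88/18 = 13072.8889 rpm, dir flips to −; running = −13072.8889
Stage 2 [64T→64T]: ω = 13072.8889×64/64 = 13072.8889 rpm, dir flips to +; running = +13072.8889
Stage 3 [75T→86T]: ω = 13072.8889×75/86 = 11400.7752 rpm, dir flips to −; running = −11400.7752
Stage 4 [86T→95T]: ω = 11400.7752×86/95 = 10320.7018 rpm, dir flips to +; running = +10320.7018
Stage 5 [67T→35T]: ω = 10320.7018×67/35 = 19756.7719 rpm, dir flips to −; running = −19756.7719
Stage 6 [83T→83T]: ω = 19756.7719×83/83 = 19756.7719 rpm, dir flips to +; running = +19756.7719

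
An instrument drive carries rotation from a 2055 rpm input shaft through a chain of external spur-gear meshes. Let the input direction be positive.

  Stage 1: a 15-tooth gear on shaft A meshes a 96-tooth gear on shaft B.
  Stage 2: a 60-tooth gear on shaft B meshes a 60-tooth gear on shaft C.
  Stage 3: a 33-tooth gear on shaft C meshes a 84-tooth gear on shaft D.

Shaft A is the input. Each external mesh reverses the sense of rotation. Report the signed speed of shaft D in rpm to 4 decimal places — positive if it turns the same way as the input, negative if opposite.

-126.1440 rpm (opposite to input, |ω| = 126.1440 rpm)

Stage 1 [15T→96T]: ω = 2055.0000×15/96 = 321.0938 rpm, dir flips to −; running = −321.0938
Stage 2 [60T→60T]: ω = 321.0938×60/60 = 321.0938 rpm, dir flips to +; running = +321.0938
Stage 3 [33T→84T]: ω = 321.0938×33/84 = 126.1440 rpm, dir flips to −; running = −126.1440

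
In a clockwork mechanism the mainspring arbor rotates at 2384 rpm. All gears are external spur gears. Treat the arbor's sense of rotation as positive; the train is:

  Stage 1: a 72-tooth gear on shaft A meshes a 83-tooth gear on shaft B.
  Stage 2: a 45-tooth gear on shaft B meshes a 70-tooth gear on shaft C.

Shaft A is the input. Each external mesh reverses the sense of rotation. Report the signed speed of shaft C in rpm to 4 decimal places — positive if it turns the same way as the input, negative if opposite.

+1329.4596 rpm (same as input, |ω| = 1329.4596 rpm)

Stage 1 [72T→83T]: ω = 2384.0000×72/83 = 2068.0482 rpm, dir flips to −; running = −2068.0482
Stage 2 [45T→70T]: ω = 2068.0482×45/70 = 1329.4596 rpm, dir flips to +; running = +1329.4596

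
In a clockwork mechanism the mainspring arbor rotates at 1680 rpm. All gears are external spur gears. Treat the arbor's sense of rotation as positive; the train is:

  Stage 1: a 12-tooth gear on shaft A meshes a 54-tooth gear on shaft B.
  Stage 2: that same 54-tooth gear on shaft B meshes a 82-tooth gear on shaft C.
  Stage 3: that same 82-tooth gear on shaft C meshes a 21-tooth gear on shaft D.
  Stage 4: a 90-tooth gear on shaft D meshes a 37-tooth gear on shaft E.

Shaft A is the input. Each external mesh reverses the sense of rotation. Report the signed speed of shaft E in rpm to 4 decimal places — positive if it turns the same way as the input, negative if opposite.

+2335.1351 rpm (same as input, |ω| = 2335.1351 rpm)

Stage 1 [12T→54T]: ω = 1680.0000×12/54 = 373.3333 rpm, dir flips to −; running = −373.3333
Stage 2 [54T→82T]: ω = 373.3333×54/82 = 245.8537 rpm, dir flips to +; running = +245.8537
Stage 3 [82T→21T]: ω = 245.8537×82/21 = 960.0000 rpm, dir flips to −; running = −960.0000
Stage 4 [90T→37T]: ω = 960.0000×90/37 = 2335.1351 rpm, dir flips to +; running = +2335.1351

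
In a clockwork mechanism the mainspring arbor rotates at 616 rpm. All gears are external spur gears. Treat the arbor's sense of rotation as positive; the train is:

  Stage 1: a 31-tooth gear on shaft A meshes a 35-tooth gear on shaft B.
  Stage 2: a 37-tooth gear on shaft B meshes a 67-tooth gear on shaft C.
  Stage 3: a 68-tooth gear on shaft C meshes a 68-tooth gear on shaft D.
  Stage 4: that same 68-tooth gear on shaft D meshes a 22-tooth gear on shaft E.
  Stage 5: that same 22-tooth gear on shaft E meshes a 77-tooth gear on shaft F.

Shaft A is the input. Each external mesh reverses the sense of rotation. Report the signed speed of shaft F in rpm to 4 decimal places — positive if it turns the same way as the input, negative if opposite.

-266.0844 rpm (opposite to input, |ω| = 266.0844 rpm)

Stage 1 [31T→35T]: ω = 616.0000×31/35 = 545.6000 rpm, dir flips to −; running = −545.6000
Stage 2 [37T→67T]: ω = 545.6000×37/67 = 301.3015 rpm, dir flips to +; running = +301.3015
Stage 3 [68T→68T]: ω = 301.3015×68/68 = 301.3015 rpm, dir flips to −; running = −301.3015
Stage 4 [68T→22T]: ω = 301.3015×68/22 = 931.2955 rpm, dir flips to +; running = +931.2955
Stage 5 [22T→77T]: ω = 931.2955×22/77 = 266.0844 rpm, dir flips to −; running = −266.0844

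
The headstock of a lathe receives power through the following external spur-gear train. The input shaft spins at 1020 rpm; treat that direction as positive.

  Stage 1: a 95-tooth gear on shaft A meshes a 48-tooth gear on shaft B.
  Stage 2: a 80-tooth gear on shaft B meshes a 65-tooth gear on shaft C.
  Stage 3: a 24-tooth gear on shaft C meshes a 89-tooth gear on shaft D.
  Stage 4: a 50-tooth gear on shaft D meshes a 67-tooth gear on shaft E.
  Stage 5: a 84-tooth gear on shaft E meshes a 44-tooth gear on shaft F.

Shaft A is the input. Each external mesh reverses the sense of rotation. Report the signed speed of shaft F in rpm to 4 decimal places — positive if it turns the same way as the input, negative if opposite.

-954.5578 rpm (opposite to input, |ω| = 954.5578 rpm)

Stage 1 [95T→48T]: ω = 1020.0000×95/48 = 2018.7500 rpm, dir flips to −; running = −2018.7500
Stage 2 [80T→65T]: ω = 2018.7500×80/65 = 2484.6154 rpm, dir flips to +; running = +2484.6154
Stage 3 [24T→89T]: ω = 2484.6154×24/89 = 670.0086 rpm, dir flips to −; running = −670.0086
Stage 4 [50T→67T]: ω = 670.0086×50/67 = 500.0065 rpm, dir flips to +; running = +500.0065
Stage 5 [84T→44T]: ω = 500.0065×84/44 = 954.5578 rpm, dir flips to −; running = −954.5578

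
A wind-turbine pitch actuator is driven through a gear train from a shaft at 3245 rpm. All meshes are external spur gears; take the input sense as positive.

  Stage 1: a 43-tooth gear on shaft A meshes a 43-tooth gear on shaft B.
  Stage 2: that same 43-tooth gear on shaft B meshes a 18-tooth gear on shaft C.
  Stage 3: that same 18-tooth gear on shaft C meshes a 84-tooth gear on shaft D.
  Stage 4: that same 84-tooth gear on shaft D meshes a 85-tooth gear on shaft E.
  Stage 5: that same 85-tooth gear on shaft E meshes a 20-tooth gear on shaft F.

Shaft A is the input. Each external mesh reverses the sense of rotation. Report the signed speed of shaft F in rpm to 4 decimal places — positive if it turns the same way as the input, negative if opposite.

-6976.7500 rpm (opposite to input, |ω| = 6976.7500 rpm)

Stage 1 [43T→43T]: ω = 3245.0000×43/43 = 3245.0000 rpm, dir flips to −; running = −3245.0000
Stage 2 [43T→18T]: ω = 3245.0000×43/18 = 7751.9444 rpm, dir flips to +; running = +7751.9444
Stage 3 [18T→84T]: ω = 7751.9444×18/84 = 1661.1310 rpm, dir flips to −; running = −1661.1310
Stage 4 [84T→85T]: ω = 1661.1310×84/85 = 1641.5882 rpm, dir flips to +; running = +1641.5882
Stage 5 [85T→20T]: ω = 1641.5882×85/20 = 6976.7500 rpm, dir flips to −; running = −6976.7500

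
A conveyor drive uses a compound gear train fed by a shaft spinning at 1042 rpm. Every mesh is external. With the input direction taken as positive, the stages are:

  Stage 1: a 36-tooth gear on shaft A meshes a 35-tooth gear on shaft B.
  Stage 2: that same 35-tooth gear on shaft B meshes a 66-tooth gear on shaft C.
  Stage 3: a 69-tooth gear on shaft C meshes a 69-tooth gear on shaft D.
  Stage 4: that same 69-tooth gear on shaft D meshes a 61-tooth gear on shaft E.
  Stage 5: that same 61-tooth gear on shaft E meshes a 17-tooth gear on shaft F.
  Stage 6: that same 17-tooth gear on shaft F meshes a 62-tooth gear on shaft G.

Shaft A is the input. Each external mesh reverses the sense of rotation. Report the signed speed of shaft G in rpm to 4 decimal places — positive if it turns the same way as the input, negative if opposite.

+632.5337 rpm (same as input, |ω| = 632.5337 rpm)

Stage 1 [36T→35T]: ω = 1042.0000×36/35 = 1071.7714 rpm, dir flips to −; running = −1071.7714
Stage 2 [35T→66T]: ω = 1071.7714×35/66 = 568.3636 rpm, dir flips to +; running = +568.3636
Stage 3 [69T→69T]: ω = 568.3636×69/69 = 568.3636 rpm, dir flips to −; running = −568.3636
Stage 4 [69T→61T]: ω = 568.3636×69/61 = 642.9031 rpm, dir flips to +; running = +642.9031
Stage 5 [61T→17T]: ω = 642.9031×61/17 = 2306.8877 rpm, dir flips to −; running = −2306.8877
Stage 6 [17T→62T]: ω = 2306.8877×17/62 = 632.5337 rpm, dir flips to +; running = +632.5337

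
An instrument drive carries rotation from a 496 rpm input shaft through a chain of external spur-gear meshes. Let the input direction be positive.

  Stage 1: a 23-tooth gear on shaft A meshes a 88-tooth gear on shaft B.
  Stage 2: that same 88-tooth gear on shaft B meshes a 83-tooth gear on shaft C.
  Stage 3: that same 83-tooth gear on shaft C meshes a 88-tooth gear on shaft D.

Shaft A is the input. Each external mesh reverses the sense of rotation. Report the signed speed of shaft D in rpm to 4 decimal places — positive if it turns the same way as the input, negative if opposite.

Stage 1 [23T→88T]: ω = 496.0000×23/88 = 129.6364 rpm, dir flips to −; running = −129.6364
Stage 2 [88T→83T]: ω = 129.6364×88/83 = 137.4458 rpm, dir flips to +; running = +137.4458
Stage 3 [83T→88T]: ω = 137.4458×83/88 = 129.6364 rpm, dir flips to −; running = −129.6364

-129.6364 rpm (opposite to input, |ω| = 129.6364 rpm)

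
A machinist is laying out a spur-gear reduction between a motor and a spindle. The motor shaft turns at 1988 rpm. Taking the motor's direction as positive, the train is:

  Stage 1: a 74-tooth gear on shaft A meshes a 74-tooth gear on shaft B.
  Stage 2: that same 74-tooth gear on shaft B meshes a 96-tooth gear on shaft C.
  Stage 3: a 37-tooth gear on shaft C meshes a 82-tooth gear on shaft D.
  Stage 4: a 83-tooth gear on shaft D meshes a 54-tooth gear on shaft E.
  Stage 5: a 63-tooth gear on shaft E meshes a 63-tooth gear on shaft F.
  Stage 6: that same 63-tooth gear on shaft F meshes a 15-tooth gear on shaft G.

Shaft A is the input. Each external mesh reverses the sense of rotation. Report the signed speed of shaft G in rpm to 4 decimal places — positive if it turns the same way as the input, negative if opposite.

+4463.7346 rpm (same as input, |ω| = 4463.7346 rpm)

Stage 1 [74T→74T]: ω = 1988.0000×74/74 = 1988.0000 rpm, dir flips to −; running = −1988.0000
Stage 2 [74T→96T]: ω = 1988.0000×74/96 = 1532.4167 rpm, dir flips to +; running = +1532.4167
Stage 3 [37T→82T]: ω = 1532.4167×37/82 = 691.4563 rpm, dir flips to −; running = −691.4563
Stage 4 [83T→54T]: ω = 691.4563×83/54 = 1062.7939 rpm, dir flips to +; running = +1062.7939
Stage 5 [63T→63T]: ω = 1062.7939×63/63 = 1062.7939 rpm, dir flips to −; running = −1062.7939
Stage 6 [63T→15T]: ω = 1062.7939×63/15 = 4463.7346 rpm, dir flips to +; running = +4463.7346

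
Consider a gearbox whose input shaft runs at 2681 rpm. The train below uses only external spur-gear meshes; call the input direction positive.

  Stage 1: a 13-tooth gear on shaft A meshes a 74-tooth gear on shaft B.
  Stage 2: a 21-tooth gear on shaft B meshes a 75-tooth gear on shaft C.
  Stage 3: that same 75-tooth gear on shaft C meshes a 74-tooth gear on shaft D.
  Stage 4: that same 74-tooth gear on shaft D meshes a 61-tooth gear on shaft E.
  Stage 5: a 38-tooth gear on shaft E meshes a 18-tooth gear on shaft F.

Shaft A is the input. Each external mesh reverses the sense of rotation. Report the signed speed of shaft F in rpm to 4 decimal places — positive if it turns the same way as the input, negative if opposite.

Stage 1 [13T→74T]: ω = 2681.0000×13/74 = 470.9865 rpm, dir flips to −; running = −470.9865
Stage 2 [21T→75T]: ω = 470.9865×21/75 = 131.8762 rpm, dir flips to +; running = +131.8762
Stage 3 [75T→74T]: ω = 131.8762×75/74 = 133.6583 rpm, dir flips to −; running = −133.6583
Stage 4 [74T→61T]: ω = 133.6583×74/61 = 162.1429 rpm, dir flips to +; running = +162.1429
Stage 5 [38T→18T]: ω = 162.1429×38/18 = 342.3017 rpm, dir flips to −; running = −342.3017

-342.3017 rpm (opposite to input, |ω| = 342.3017 rpm)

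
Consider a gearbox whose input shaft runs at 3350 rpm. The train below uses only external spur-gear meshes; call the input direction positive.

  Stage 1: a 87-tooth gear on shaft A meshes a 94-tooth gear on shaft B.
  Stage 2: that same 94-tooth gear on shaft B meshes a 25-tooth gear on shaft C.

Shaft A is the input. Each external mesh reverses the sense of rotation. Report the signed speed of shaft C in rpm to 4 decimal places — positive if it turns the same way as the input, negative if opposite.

Stage 1 [87T→94T]: ω = 3350.0000×87/94 = 3100.5319 rpm, dir flips to −; running = −3100.5319
Stage 2 [94T→25T]: ω = 3100.5319×94/25 = 11658.0000 rpm, dir flips to +; running = +11658.0000

+11658.0000 rpm (same as input, |ω| = 11658.0000 rpm)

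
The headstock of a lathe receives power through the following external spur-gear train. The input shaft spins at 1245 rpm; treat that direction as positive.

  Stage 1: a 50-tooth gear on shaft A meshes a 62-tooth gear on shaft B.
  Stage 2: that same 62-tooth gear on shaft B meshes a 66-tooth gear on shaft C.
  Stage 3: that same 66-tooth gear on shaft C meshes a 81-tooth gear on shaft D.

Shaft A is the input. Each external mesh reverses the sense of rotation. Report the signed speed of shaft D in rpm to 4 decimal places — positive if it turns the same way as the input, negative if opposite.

-768.5185 rpm (opposite to input, |ω| = 768.5185 rpm)

Stage 1 [50T→62T]: ω = 1245.0000×50/62 = 1004.0323 rpm, dir flips to −; running = −1004.0323
Stage 2 [62T→66T]: ω = 1004.0323×62/66 = 943.1818 rpm, dir flips to +; running = +943.1818
Stage 3 [66T→81T]: ω = 943.1818×66/81 = 768.5185 rpm, dir flips to −; running = −768.5185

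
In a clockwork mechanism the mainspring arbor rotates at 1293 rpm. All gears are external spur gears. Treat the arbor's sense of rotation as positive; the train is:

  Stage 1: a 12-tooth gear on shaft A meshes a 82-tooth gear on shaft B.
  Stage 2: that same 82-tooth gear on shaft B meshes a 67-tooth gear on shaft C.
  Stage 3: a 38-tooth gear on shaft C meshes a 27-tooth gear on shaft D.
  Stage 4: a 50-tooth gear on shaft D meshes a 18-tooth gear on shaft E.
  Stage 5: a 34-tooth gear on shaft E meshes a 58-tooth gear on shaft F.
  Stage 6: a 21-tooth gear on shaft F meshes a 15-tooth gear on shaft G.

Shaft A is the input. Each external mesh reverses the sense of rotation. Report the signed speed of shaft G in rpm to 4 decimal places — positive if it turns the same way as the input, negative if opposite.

Stage 1 [12T→82T]: ω = 1293.0000×12/82 = 189.2195 rpm, dir flips to −; running = −189.2195
Stage 2 [82T→67T]: ω = 189.2195×82/67 = 231.5821 rpm, dir flips to +; running = +231.5821
Stage 3 [38T→27T]: ω = 231.5821×38/27 = 325.9303 rpm, dir flips to −; running = −325.9303
Stage 4 [50T→18T]: ω = 325.9303×50/18 = 905.3621 rpm, dir flips to +; running = +905.3621
Stage 5 [34T→58T]: ω = 905.3621×34/58 = 530.7295 rpm, dir flips to −; running = −530.7295
Stage 6 [21T→15T]: ω = 530.7295×21/15 = 743.0213 rpm, dir flips to +; running = +743.0213

+743.0213 rpm (same as input, |ω| = 743.0213 rpm)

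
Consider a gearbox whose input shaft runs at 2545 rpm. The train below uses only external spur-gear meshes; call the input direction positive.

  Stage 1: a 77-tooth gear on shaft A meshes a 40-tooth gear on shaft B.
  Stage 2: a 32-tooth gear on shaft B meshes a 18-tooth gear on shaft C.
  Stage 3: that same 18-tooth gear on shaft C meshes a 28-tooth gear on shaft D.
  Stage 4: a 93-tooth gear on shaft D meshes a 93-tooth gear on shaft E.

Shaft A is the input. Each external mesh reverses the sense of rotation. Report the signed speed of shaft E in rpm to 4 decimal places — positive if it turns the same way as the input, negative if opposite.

Stage 1 [77T→40T]: ω = 2545.0000×77/40 = 4899.1250 rpm, dir flips to −; running = −4899.1250
Stage 2 [32T→18T]: ω = 4899.1250×32/18 = 8709.5556 rpm, dir flips to +; running = +8709.5556
Stage 3 [18T→28T]: ω = 8709.5556×18/28 = 5599.0000 rpm, dir flips to −; running = −5599.0000
Stage 4 [93T→93T]: ω = 5599.0000×93/93 = 5599.0000 rpm, dir flips to +; running = +5599.0000

+5599.0000 rpm (same as input, |ω| = 5599.0000 rpm)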